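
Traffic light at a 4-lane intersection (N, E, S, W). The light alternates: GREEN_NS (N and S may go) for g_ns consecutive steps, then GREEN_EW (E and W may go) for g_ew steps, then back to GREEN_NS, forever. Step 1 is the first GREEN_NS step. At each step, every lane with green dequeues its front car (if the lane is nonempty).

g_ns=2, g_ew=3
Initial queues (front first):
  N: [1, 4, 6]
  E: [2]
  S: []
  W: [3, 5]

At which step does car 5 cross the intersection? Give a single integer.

Step 1 [NS]: N:car1-GO,E:wait,S:empty,W:wait | queues: N=2 E=1 S=0 W=2
Step 2 [NS]: N:car4-GO,E:wait,S:empty,W:wait | queues: N=1 E=1 S=0 W=2
Step 3 [EW]: N:wait,E:car2-GO,S:wait,W:car3-GO | queues: N=1 E=0 S=0 W=1
Step 4 [EW]: N:wait,E:empty,S:wait,W:car5-GO | queues: N=1 E=0 S=0 W=0
Step 5 [EW]: N:wait,E:empty,S:wait,W:empty | queues: N=1 E=0 S=0 W=0
Step 6 [NS]: N:car6-GO,E:wait,S:empty,W:wait | queues: N=0 E=0 S=0 W=0
Car 5 crosses at step 4

4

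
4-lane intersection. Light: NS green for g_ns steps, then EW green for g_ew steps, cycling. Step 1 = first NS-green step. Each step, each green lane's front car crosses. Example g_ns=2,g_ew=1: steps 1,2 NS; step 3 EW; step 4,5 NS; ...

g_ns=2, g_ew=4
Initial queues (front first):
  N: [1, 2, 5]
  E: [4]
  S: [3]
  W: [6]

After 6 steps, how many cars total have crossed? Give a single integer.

Step 1 [NS]: N:car1-GO,E:wait,S:car3-GO,W:wait | queues: N=2 E=1 S=0 W=1
Step 2 [NS]: N:car2-GO,E:wait,S:empty,W:wait | queues: N=1 E=1 S=0 W=1
Step 3 [EW]: N:wait,E:car4-GO,S:wait,W:car6-GO | queues: N=1 E=0 S=0 W=0
Step 4 [EW]: N:wait,E:empty,S:wait,W:empty | queues: N=1 E=0 S=0 W=0
Step 5 [EW]: N:wait,E:empty,S:wait,W:empty | queues: N=1 E=0 S=0 W=0
Step 6 [EW]: N:wait,E:empty,S:wait,W:empty | queues: N=1 E=0 S=0 W=0
Cars crossed by step 6: 5

Answer: 5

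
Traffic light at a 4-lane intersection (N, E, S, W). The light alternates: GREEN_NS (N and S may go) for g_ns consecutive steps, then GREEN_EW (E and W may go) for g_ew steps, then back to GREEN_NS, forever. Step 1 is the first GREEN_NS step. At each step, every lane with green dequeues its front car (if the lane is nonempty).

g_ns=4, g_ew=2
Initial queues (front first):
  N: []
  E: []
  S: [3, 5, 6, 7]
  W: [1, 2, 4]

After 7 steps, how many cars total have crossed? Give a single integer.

Step 1 [NS]: N:empty,E:wait,S:car3-GO,W:wait | queues: N=0 E=0 S=3 W=3
Step 2 [NS]: N:empty,E:wait,S:car5-GO,W:wait | queues: N=0 E=0 S=2 W=3
Step 3 [NS]: N:empty,E:wait,S:car6-GO,W:wait | queues: N=0 E=0 S=1 W=3
Step 4 [NS]: N:empty,E:wait,S:car7-GO,W:wait | queues: N=0 E=0 S=0 W=3
Step 5 [EW]: N:wait,E:empty,S:wait,W:car1-GO | queues: N=0 E=0 S=0 W=2
Step 6 [EW]: N:wait,E:empty,S:wait,W:car2-GO | queues: N=0 E=0 S=0 W=1
Step 7 [NS]: N:empty,E:wait,S:empty,W:wait | queues: N=0 E=0 S=0 W=1
Cars crossed by step 7: 6

Answer: 6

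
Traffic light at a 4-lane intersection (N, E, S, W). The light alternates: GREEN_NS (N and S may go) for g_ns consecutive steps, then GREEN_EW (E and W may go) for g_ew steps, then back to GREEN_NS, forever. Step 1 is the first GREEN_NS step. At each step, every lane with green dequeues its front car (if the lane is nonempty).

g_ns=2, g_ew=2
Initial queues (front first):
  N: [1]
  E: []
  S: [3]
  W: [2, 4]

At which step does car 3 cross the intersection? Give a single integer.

Step 1 [NS]: N:car1-GO,E:wait,S:car3-GO,W:wait | queues: N=0 E=0 S=0 W=2
Step 2 [NS]: N:empty,E:wait,S:empty,W:wait | queues: N=0 E=0 S=0 W=2
Step 3 [EW]: N:wait,E:empty,S:wait,W:car2-GO | queues: N=0 E=0 S=0 W=1
Step 4 [EW]: N:wait,E:empty,S:wait,W:car4-GO | queues: N=0 E=0 S=0 W=0
Car 3 crosses at step 1

1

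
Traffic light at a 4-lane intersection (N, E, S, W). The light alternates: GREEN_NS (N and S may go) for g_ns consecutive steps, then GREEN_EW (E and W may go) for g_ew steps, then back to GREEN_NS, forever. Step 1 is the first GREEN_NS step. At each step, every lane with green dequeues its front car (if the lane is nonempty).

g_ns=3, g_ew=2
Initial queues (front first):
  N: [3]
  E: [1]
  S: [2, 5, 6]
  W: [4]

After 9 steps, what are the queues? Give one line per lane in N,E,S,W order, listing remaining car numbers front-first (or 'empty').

Step 1 [NS]: N:car3-GO,E:wait,S:car2-GO,W:wait | queues: N=0 E=1 S=2 W=1
Step 2 [NS]: N:empty,E:wait,S:car5-GO,W:wait | queues: N=0 E=1 S=1 W=1
Step 3 [NS]: N:empty,E:wait,S:car6-GO,W:wait | queues: N=0 E=1 S=0 W=1
Step 4 [EW]: N:wait,E:car1-GO,S:wait,W:car4-GO | queues: N=0 E=0 S=0 W=0

N: empty
E: empty
S: empty
W: empty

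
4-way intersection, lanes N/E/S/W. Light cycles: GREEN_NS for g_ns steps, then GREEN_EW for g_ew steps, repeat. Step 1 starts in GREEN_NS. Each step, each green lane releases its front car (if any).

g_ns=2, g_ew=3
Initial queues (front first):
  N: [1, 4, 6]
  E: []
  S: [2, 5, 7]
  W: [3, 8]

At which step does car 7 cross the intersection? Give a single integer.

Step 1 [NS]: N:car1-GO,E:wait,S:car2-GO,W:wait | queues: N=2 E=0 S=2 W=2
Step 2 [NS]: N:car4-GO,E:wait,S:car5-GO,W:wait | queues: N=1 E=0 S=1 W=2
Step 3 [EW]: N:wait,E:empty,S:wait,W:car3-GO | queues: N=1 E=0 S=1 W=1
Step 4 [EW]: N:wait,E:empty,S:wait,W:car8-GO | queues: N=1 E=0 S=1 W=0
Step 5 [EW]: N:wait,E:empty,S:wait,W:empty | queues: N=1 E=0 S=1 W=0
Step 6 [NS]: N:car6-GO,E:wait,S:car7-GO,W:wait | queues: N=0 E=0 S=0 W=0
Car 7 crosses at step 6

6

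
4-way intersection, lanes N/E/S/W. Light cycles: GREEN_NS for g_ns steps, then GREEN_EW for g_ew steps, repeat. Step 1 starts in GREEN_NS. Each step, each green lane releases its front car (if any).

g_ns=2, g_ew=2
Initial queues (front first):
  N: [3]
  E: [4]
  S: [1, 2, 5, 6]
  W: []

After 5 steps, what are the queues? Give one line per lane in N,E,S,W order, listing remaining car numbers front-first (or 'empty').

Step 1 [NS]: N:car3-GO,E:wait,S:car1-GO,W:wait | queues: N=0 E=1 S=3 W=0
Step 2 [NS]: N:empty,E:wait,S:car2-GO,W:wait | queues: N=0 E=1 S=2 W=0
Step 3 [EW]: N:wait,E:car4-GO,S:wait,W:empty | queues: N=0 E=0 S=2 W=0
Step 4 [EW]: N:wait,E:empty,S:wait,W:empty | queues: N=0 E=0 S=2 W=0
Step 5 [NS]: N:empty,E:wait,S:car5-GO,W:wait | queues: N=0 E=0 S=1 W=0

N: empty
E: empty
S: 6
W: empty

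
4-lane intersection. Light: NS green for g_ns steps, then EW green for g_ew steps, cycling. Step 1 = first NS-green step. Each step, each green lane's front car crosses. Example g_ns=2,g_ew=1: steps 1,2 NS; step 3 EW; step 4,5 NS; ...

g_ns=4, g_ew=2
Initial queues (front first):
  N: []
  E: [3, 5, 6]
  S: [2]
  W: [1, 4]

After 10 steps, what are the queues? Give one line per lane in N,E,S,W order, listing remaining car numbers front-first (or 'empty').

Step 1 [NS]: N:empty,E:wait,S:car2-GO,W:wait | queues: N=0 E=3 S=0 W=2
Step 2 [NS]: N:empty,E:wait,S:empty,W:wait | queues: N=0 E=3 S=0 W=2
Step 3 [NS]: N:empty,E:wait,S:empty,W:wait | queues: N=0 E=3 S=0 W=2
Step 4 [NS]: N:empty,E:wait,S:empty,W:wait | queues: N=0 E=3 S=0 W=2
Step 5 [EW]: N:wait,E:car3-GO,S:wait,W:car1-GO | queues: N=0 E=2 S=0 W=1
Step 6 [EW]: N:wait,E:car5-GO,S:wait,W:car4-GO | queues: N=0 E=1 S=0 W=0
Step 7 [NS]: N:empty,E:wait,S:empty,W:wait | queues: N=0 E=1 S=0 W=0
Step 8 [NS]: N:empty,E:wait,S:empty,W:wait | queues: N=0 E=1 S=0 W=0
Step 9 [NS]: N:empty,E:wait,S:empty,W:wait | queues: N=0 E=1 S=0 W=0
Step 10 [NS]: N:empty,E:wait,S:empty,W:wait | queues: N=0 E=1 S=0 W=0

N: empty
E: 6
S: empty
W: empty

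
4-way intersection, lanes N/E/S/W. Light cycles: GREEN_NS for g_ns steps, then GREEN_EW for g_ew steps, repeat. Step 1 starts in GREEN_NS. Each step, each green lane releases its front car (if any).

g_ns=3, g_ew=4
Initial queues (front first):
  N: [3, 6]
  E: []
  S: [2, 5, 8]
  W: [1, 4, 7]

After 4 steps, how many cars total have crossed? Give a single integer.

Step 1 [NS]: N:car3-GO,E:wait,S:car2-GO,W:wait | queues: N=1 E=0 S=2 W=3
Step 2 [NS]: N:car6-GO,E:wait,S:car5-GO,W:wait | queues: N=0 E=0 S=1 W=3
Step 3 [NS]: N:empty,E:wait,S:car8-GO,W:wait | queues: N=0 E=0 S=0 W=3
Step 4 [EW]: N:wait,E:empty,S:wait,W:car1-GO | queues: N=0 E=0 S=0 W=2
Cars crossed by step 4: 6

Answer: 6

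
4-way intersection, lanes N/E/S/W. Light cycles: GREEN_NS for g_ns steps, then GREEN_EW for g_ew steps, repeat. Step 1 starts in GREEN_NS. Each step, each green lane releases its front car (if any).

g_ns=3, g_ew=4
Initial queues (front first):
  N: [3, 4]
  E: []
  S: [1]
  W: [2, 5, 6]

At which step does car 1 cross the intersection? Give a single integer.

Step 1 [NS]: N:car3-GO,E:wait,S:car1-GO,W:wait | queues: N=1 E=0 S=0 W=3
Step 2 [NS]: N:car4-GO,E:wait,S:empty,W:wait | queues: N=0 E=0 S=0 W=3
Step 3 [NS]: N:empty,E:wait,S:empty,W:wait | queues: N=0 E=0 S=0 W=3
Step 4 [EW]: N:wait,E:empty,S:wait,W:car2-GO | queues: N=0 E=0 S=0 W=2
Step 5 [EW]: N:wait,E:empty,S:wait,W:car5-GO | queues: N=0 E=0 S=0 W=1
Step 6 [EW]: N:wait,E:empty,S:wait,W:car6-GO | queues: N=0 E=0 S=0 W=0
Car 1 crosses at step 1

1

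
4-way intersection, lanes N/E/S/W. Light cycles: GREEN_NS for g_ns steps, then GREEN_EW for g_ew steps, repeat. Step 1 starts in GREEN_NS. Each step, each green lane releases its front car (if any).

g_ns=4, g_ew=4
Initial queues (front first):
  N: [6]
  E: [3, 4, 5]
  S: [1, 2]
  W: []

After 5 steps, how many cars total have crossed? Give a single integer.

Answer: 4

Derivation:
Step 1 [NS]: N:car6-GO,E:wait,S:car1-GO,W:wait | queues: N=0 E=3 S=1 W=0
Step 2 [NS]: N:empty,E:wait,S:car2-GO,W:wait | queues: N=0 E=3 S=0 W=0
Step 3 [NS]: N:empty,E:wait,S:empty,W:wait | queues: N=0 E=3 S=0 W=0
Step 4 [NS]: N:empty,E:wait,S:empty,W:wait | queues: N=0 E=3 S=0 W=0
Step 5 [EW]: N:wait,E:car3-GO,S:wait,W:empty | queues: N=0 E=2 S=0 W=0
Cars crossed by step 5: 4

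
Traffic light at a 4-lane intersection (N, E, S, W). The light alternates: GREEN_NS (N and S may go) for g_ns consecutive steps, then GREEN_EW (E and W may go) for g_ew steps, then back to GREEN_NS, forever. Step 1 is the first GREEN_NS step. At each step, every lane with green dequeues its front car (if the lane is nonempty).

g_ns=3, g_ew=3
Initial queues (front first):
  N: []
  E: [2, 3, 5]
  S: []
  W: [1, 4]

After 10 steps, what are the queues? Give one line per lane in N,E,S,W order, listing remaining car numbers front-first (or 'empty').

Step 1 [NS]: N:empty,E:wait,S:empty,W:wait | queues: N=0 E=3 S=0 W=2
Step 2 [NS]: N:empty,E:wait,S:empty,W:wait | queues: N=0 E=3 S=0 W=2
Step 3 [NS]: N:empty,E:wait,S:empty,W:wait | queues: N=0 E=3 S=0 W=2
Step 4 [EW]: N:wait,E:car2-GO,S:wait,W:car1-GO | queues: N=0 E=2 S=0 W=1
Step 5 [EW]: N:wait,E:car3-GO,S:wait,W:car4-GO | queues: N=0 E=1 S=0 W=0
Step 6 [EW]: N:wait,E:car5-GO,S:wait,W:empty | queues: N=0 E=0 S=0 W=0

N: empty
E: empty
S: empty
W: empty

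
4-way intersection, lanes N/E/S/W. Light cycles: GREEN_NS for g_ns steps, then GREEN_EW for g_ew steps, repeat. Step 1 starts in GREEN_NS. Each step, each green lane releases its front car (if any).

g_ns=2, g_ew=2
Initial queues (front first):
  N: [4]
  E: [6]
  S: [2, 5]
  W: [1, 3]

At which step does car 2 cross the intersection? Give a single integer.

Step 1 [NS]: N:car4-GO,E:wait,S:car2-GO,W:wait | queues: N=0 E=1 S=1 W=2
Step 2 [NS]: N:empty,E:wait,S:car5-GO,W:wait | queues: N=0 E=1 S=0 W=2
Step 3 [EW]: N:wait,E:car6-GO,S:wait,W:car1-GO | queues: N=0 E=0 S=0 W=1
Step 4 [EW]: N:wait,E:empty,S:wait,W:car3-GO | queues: N=0 E=0 S=0 W=0
Car 2 crosses at step 1

1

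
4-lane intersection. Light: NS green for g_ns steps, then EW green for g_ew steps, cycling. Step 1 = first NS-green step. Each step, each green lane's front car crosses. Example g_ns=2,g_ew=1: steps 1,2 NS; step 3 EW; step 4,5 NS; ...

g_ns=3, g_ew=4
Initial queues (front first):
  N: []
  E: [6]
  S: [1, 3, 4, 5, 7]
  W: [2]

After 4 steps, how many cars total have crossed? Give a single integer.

Answer: 5

Derivation:
Step 1 [NS]: N:empty,E:wait,S:car1-GO,W:wait | queues: N=0 E=1 S=4 W=1
Step 2 [NS]: N:empty,E:wait,S:car3-GO,W:wait | queues: N=0 E=1 S=3 W=1
Step 3 [NS]: N:empty,E:wait,S:car4-GO,W:wait | queues: N=0 E=1 S=2 W=1
Step 4 [EW]: N:wait,E:car6-GO,S:wait,W:car2-GO | queues: N=0 E=0 S=2 W=0
Cars crossed by step 4: 5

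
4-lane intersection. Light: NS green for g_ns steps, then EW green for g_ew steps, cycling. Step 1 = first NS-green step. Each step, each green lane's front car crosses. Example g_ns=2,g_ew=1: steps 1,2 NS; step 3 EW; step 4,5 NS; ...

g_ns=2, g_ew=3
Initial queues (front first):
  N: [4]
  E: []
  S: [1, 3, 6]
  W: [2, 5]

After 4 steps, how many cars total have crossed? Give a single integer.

Step 1 [NS]: N:car4-GO,E:wait,S:car1-GO,W:wait | queues: N=0 E=0 S=2 W=2
Step 2 [NS]: N:empty,E:wait,S:car3-GO,W:wait | queues: N=0 E=0 S=1 W=2
Step 3 [EW]: N:wait,E:empty,S:wait,W:car2-GO | queues: N=0 E=0 S=1 W=1
Step 4 [EW]: N:wait,E:empty,S:wait,W:car5-GO | queues: N=0 E=0 S=1 W=0
Cars crossed by step 4: 5

Answer: 5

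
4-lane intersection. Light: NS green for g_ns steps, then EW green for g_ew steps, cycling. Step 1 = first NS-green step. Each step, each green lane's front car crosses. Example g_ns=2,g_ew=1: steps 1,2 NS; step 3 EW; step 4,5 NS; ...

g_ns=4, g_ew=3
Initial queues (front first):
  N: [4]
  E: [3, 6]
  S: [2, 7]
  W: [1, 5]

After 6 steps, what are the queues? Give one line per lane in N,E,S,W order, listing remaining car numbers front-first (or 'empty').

Step 1 [NS]: N:car4-GO,E:wait,S:car2-GO,W:wait | queues: N=0 E=2 S=1 W=2
Step 2 [NS]: N:empty,E:wait,S:car7-GO,W:wait | queues: N=0 E=2 S=0 W=2
Step 3 [NS]: N:empty,E:wait,S:empty,W:wait | queues: N=0 E=2 S=0 W=2
Step 4 [NS]: N:empty,E:wait,S:empty,W:wait | queues: N=0 E=2 S=0 W=2
Step 5 [EW]: N:wait,E:car3-GO,S:wait,W:car1-GO | queues: N=0 E=1 S=0 W=1
Step 6 [EW]: N:wait,E:car6-GO,S:wait,W:car5-GO | queues: N=0 E=0 S=0 W=0

N: empty
E: empty
S: empty
W: empty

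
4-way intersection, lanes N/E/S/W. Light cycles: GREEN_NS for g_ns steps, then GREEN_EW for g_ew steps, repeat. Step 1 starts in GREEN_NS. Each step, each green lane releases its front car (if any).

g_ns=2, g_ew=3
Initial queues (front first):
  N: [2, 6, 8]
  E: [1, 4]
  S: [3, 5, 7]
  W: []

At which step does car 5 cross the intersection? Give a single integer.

Step 1 [NS]: N:car2-GO,E:wait,S:car3-GO,W:wait | queues: N=2 E=2 S=2 W=0
Step 2 [NS]: N:car6-GO,E:wait,S:car5-GO,W:wait | queues: N=1 E=2 S=1 W=0
Step 3 [EW]: N:wait,E:car1-GO,S:wait,W:empty | queues: N=1 E=1 S=1 W=0
Step 4 [EW]: N:wait,E:car4-GO,S:wait,W:empty | queues: N=1 E=0 S=1 W=0
Step 5 [EW]: N:wait,E:empty,S:wait,W:empty | queues: N=1 E=0 S=1 W=0
Step 6 [NS]: N:car8-GO,E:wait,S:car7-GO,W:wait | queues: N=0 E=0 S=0 W=0
Car 5 crosses at step 2

2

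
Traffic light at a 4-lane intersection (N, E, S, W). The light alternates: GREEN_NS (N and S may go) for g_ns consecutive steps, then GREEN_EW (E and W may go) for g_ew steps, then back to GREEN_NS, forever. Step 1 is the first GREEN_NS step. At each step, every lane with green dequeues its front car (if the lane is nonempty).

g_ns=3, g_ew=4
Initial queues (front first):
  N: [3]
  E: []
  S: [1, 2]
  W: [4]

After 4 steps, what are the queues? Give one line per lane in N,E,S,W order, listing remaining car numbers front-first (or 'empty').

Step 1 [NS]: N:car3-GO,E:wait,S:car1-GO,W:wait | queues: N=0 E=0 S=1 W=1
Step 2 [NS]: N:empty,E:wait,S:car2-GO,W:wait | queues: N=0 E=0 S=0 W=1
Step 3 [NS]: N:empty,E:wait,S:empty,W:wait | queues: N=0 E=0 S=0 W=1
Step 4 [EW]: N:wait,E:empty,S:wait,W:car4-GO | queues: N=0 E=0 S=0 W=0

N: empty
E: empty
S: empty
W: empty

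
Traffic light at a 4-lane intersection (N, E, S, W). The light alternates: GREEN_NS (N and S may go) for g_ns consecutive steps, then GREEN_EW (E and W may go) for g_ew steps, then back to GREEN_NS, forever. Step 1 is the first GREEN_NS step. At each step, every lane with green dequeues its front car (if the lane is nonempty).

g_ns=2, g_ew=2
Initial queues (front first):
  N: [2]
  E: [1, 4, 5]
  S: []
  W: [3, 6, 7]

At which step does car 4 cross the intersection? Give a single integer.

Step 1 [NS]: N:car2-GO,E:wait,S:empty,W:wait | queues: N=0 E=3 S=0 W=3
Step 2 [NS]: N:empty,E:wait,S:empty,W:wait | queues: N=0 E=3 S=0 W=3
Step 3 [EW]: N:wait,E:car1-GO,S:wait,W:car3-GO | queues: N=0 E=2 S=0 W=2
Step 4 [EW]: N:wait,E:car4-GO,S:wait,W:car6-GO | queues: N=0 E=1 S=0 W=1
Step 5 [NS]: N:empty,E:wait,S:empty,W:wait | queues: N=0 E=1 S=0 W=1
Step 6 [NS]: N:empty,E:wait,S:empty,W:wait | queues: N=0 E=1 S=0 W=1
Step 7 [EW]: N:wait,E:car5-GO,S:wait,W:car7-GO | queues: N=0 E=0 S=0 W=0
Car 4 crosses at step 4

4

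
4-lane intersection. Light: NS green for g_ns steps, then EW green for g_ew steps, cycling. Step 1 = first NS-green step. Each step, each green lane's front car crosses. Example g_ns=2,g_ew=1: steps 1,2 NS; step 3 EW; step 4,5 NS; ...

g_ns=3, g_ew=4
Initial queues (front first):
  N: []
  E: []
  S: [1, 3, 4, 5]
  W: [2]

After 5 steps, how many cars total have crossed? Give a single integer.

Answer: 4

Derivation:
Step 1 [NS]: N:empty,E:wait,S:car1-GO,W:wait | queues: N=0 E=0 S=3 W=1
Step 2 [NS]: N:empty,E:wait,S:car3-GO,W:wait | queues: N=0 E=0 S=2 W=1
Step 3 [NS]: N:empty,E:wait,S:car4-GO,W:wait | queues: N=0 E=0 S=1 W=1
Step 4 [EW]: N:wait,E:empty,S:wait,W:car2-GO | queues: N=0 E=0 S=1 W=0
Step 5 [EW]: N:wait,E:empty,S:wait,W:empty | queues: N=0 E=0 S=1 W=0
Cars crossed by step 5: 4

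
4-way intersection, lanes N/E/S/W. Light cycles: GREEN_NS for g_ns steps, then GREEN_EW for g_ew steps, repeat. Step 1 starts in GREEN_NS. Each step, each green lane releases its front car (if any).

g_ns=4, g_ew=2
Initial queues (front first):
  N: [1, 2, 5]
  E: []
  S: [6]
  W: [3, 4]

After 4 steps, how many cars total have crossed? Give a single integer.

Step 1 [NS]: N:car1-GO,E:wait,S:car6-GO,W:wait | queues: N=2 E=0 S=0 W=2
Step 2 [NS]: N:car2-GO,E:wait,S:empty,W:wait | queues: N=1 E=0 S=0 W=2
Step 3 [NS]: N:car5-GO,E:wait,S:empty,W:wait | queues: N=0 E=0 S=0 W=2
Step 4 [NS]: N:empty,E:wait,S:empty,W:wait | queues: N=0 E=0 S=0 W=2
Cars crossed by step 4: 4

Answer: 4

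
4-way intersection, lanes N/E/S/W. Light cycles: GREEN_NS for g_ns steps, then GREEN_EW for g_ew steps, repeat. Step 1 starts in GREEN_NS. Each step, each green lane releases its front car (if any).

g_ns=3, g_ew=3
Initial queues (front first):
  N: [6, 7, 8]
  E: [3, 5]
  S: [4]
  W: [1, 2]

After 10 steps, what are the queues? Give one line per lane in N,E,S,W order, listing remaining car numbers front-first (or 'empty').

Step 1 [NS]: N:car6-GO,E:wait,S:car4-GO,W:wait | queues: N=2 E=2 S=0 W=2
Step 2 [NS]: N:car7-GO,E:wait,S:empty,W:wait | queues: N=1 E=2 S=0 W=2
Step 3 [NS]: N:car8-GO,E:wait,S:empty,W:wait | queues: N=0 E=2 S=0 W=2
Step 4 [EW]: N:wait,E:car3-GO,S:wait,W:car1-GO | queues: N=0 E=1 S=0 W=1
Step 5 [EW]: N:wait,E:car5-GO,S:wait,W:car2-GO | queues: N=0 E=0 S=0 W=0

N: empty
E: empty
S: empty
W: empty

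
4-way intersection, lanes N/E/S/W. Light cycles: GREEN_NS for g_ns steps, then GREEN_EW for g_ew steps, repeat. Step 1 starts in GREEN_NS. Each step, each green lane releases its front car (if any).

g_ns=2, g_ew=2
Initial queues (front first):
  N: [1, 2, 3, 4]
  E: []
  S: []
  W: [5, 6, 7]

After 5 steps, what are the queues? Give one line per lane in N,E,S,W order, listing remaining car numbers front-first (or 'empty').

Step 1 [NS]: N:car1-GO,E:wait,S:empty,W:wait | queues: N=3 E=0 S=0 W=3
Step 2 [NS]: N:car2-GO,E:wait,S:empty,W:wait | queues: N=2 E=0 S=0 W=3
Step 3 [EW]: N:wait,E:empty,S:wait,W:car5-GO | queues: N=2 E=0 S=0 W=2
Step 4 [EW]: N:wait,E:empty,S:wait,W:car6-GO | queues: N=2 E=0 S=0 W=1
Step 5 [NS]: N:car3-GO,E:wait,S:empty,W:wait | queues: N=1 E=0 S=0 W=1

N: 4
E: empty
S: empty
W: 7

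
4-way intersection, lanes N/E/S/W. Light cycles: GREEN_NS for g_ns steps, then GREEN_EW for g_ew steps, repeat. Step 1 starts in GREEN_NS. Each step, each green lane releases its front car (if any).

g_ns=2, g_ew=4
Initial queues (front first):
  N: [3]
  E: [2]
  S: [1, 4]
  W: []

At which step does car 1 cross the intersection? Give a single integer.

Step 1 [NS]: N:car3-GO,E:wait,S:car1-GO,W:wait | queues: N=0 E=1 S=1 W=0
Step 2 [NS]: N:empty,E:wait,S:car4-GO,W:wait | queues: N=0 E=1 S=0 W=0
Step 3 [EW]: N:wait,E:car2-GO,S:wait,W:empty | queues: N=0 E=0 S=0 W=0
Car 1 crosses at step 1

1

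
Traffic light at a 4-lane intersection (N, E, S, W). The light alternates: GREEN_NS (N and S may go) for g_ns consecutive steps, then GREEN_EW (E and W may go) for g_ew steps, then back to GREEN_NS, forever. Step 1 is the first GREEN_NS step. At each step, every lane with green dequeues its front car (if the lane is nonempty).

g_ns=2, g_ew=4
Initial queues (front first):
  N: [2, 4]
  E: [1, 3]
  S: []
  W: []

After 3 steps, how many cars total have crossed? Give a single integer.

Answer: 3

Derivation:
Step 1 [NS]: N:car2-GO,E:wait,S:empty,W:wait | queues: N=1 E=2 S=0 W=0
Step 2 [NS]: N:car4-GO,E:wait,S:empty,W:wait | queues: N=0 E=2 S=0 W=0
Step 3 [EW]: N:wait,E:car1-GO,S:wait,W:empty | queues: N=0 E=1 S=0 W=0
Cars crossed by step 3: 3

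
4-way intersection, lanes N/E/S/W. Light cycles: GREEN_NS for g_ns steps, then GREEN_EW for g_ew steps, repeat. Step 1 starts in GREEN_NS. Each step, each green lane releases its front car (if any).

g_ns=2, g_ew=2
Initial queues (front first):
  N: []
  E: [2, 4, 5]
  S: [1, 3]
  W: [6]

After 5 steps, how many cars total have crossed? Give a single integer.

Step 1 [NS]: N:empty,E:wait,S:car1-GO,W:wait | queues: N=0 E=3 S=1 W=1
Step 2 [NS]: N:empty,E:wait,S:car3-GO,W:wait | queues: N=0 E=3 S=0 W=1
Step 3 [EW]: N:wait,E:car2-GO,S:wait,W:car6-GO | queues: N=0 E=2 S=0 W=0
Step 4 [EW]: N:wait,E:car4-GO,S:wait,W:empty | queues: N=0 E=1 S=0 W=0
Step 5 [NS]: N:empty,E:wait,S:empty,W:wait | queues: N=0 E=1 S=0 W=0
Cars crossed by step 5: 5

Answer: 5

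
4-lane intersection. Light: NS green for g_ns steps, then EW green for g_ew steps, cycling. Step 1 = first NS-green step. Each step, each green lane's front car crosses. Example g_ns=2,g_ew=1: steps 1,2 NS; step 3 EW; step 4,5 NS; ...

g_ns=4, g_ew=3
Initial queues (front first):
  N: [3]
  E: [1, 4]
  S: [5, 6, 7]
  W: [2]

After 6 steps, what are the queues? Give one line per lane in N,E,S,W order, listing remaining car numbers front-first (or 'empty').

Step 1 [NS]: N:car3-GO,E:wait,S:car5-GO,W:wait | queues: N=0 E=2 S=2 W=1
Step 2 [NS]: N:empty,E:wait,S:car6-GO,W:wait | queues: N=0 E=2 S=1 W=1
Step 3 [NS]: N:empty,E:wait,S:car7-GO,W:wait | queues: N=0 E=2 S=0 W=1
Step 4 [NS]: N:empty,E:wait,S:empty,W:wait | queues: N=0 E=2 S=0 W=1
Step 5 [EW]: N:wait,E:car1-GO,S:wait,W:car2-GO | queues: N=0 E=1 S=0 W=0
Step 6 [EW]: N:wait,E:car4-GO,S:wait,W:empty | queues: N=0 E=0 S=0 W=0

N: empty
E: empty
S: empty
W: empty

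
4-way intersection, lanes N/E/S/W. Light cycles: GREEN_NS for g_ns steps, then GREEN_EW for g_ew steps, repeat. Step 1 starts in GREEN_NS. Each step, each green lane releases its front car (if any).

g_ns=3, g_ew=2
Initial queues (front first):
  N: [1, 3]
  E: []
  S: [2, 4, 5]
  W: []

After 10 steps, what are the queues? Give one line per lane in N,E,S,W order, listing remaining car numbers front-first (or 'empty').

Step 1 [NS]: N:car1-GO,E:wait,S:car2-GO,W:wait | queues: N=1 E=0 S=2 W=0
Step 2 [NS]: N:car3-GO,E:wait,S:car4-GO,W:wait | queues: N=0 E=0 S=1 W=0
Step 3 [NS]: N:empty,E:wait,S:car5-GO,W:wait | queues: N=0 E=0 S=0 W=0

N: empty
E: empty
S: empty
W: empty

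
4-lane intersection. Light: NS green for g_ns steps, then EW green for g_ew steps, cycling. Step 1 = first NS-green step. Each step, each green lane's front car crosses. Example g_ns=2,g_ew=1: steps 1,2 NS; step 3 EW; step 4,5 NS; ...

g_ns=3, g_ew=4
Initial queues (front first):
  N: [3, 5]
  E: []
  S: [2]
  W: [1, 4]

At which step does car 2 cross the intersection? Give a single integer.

Step 1 [NS]: N:car3-GO,E:wait,S:car2-GO,W:wait | queues: N=1 E=0 S=0 W=2
Step 2 [NS]: N:car5-GO,E:wait,S:empty,W:wait | queues: N=0 E=0 S=0 W=2
Step 3 [NS]: N:empty,E:wait,S:empty,W:wait | queues: N=0 E=0 S=0 W=2
Step 4 [EW]: N:wait,E:empty,S:wait,W:car1-GO | queues: N=0 E=0 S=0 W=1
Step 5 [EW]: N:wait,E:empty,S:wait,W:car4-GO | queues: N=0 E=0 S=0 W=0
Car 2 crosses at step 1

1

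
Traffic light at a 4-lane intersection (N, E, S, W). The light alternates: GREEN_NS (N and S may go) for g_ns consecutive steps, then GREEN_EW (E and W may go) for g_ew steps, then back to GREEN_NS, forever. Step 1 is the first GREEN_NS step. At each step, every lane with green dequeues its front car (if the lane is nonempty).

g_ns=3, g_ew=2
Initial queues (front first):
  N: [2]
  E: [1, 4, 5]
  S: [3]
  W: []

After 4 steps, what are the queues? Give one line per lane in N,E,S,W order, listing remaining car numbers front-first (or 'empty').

Step 1 [NS]: N:car2-GO,E:wait,S:car3-GO,W:wait | queues: N=0 E=3 S=0 W=0
Step 2 [NS]: N:empty,E:wait,S:empty,W:wait | queues: N=0 E=3 S=0 W=0
Step 3 [NS]: N:empty,E:wait,S:empty,W:wait | queues: N=0 E=3 S=0 W=0
Step 4 [EW]: N:wait,E:car1-GO,S:wait,W:empty | queues: N=0 E=2 S=0 W=0

N: empty
E: 4 5
S: empty
W: empty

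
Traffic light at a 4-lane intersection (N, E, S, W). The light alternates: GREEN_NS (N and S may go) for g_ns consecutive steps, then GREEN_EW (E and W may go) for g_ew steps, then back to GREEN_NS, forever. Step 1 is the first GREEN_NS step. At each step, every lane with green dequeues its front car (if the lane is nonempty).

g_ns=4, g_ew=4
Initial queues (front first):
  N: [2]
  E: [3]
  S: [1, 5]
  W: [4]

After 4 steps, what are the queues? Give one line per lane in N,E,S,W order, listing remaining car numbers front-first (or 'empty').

Step 1 [NS]: N:car2-GO,E:wait,S:car1-GO,W:wait | queues: N=0 E=1 S=1 W=1
Step 2 [NS]: N:empty,E:wait,S:car5-GO,W:wait | queues: N=0 E=1 S=0 W=1
Step 3 [NS]: N:empty,E:wait,S:empty,W:wait | queues: N=0 E=1 S=0 W=1
Step 4 [NS]: N:empty,E:wait,S:empty,W:wait | queues: N=0 E=1 S=0 W=1

N: empty
E: 3
S: empty
W: 4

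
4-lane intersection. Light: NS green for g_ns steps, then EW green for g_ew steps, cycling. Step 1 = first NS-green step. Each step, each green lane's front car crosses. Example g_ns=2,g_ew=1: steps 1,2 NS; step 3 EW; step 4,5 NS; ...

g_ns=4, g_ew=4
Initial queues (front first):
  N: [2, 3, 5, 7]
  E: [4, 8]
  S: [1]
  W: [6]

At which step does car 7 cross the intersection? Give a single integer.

Step 1 [NS]: N:car2-GO,E:wait,S:car1-GO,W:wait | queues: N=3 E=2 S=0 W=1
Step 2 [NS]: N:car3-GO,E:wait,S:empty,W:wait | queues: N=2 E=2 S=0 W=1
Step 3 [NS]: N:car5-GO,E:wait,S:empty,W:wait | queues: N=1 E=2 S=0 W=1
Step 4 [NS]: N:car7-GO,E:wait,S:empty,W:wait | queues: N=0 E=2 S=0 W=1
Step 5 [EW]: N:wait,E:car4-GO,S:wait,W:car6-GO | queues: N=0 E=1 S=0 W=0
Step 6 [EW]: N:wait,E:car8-GO,S:wait,W:empty | queues: N=0 E=0 S=0 W=0
Car 7 crosses at step 4

4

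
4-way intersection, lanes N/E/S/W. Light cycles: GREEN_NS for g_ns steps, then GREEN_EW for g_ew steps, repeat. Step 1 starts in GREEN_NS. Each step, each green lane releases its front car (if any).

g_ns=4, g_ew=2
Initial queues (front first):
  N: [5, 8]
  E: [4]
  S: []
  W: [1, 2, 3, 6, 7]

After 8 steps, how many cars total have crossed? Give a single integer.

Step 1 [NS]: N:car5-GO,E:wait,S:empty,W:wait | queues: N=1 E=1 S=0 W=5
Step 2 [NS]: N:car8-GO,E:wait,S:empty,W:wait | queues: N=0 E=1 S=0 W=5
Step 3 [NS]: N:empty,E:wait,S:empty,W:wait | queues: N=0 E=1 S=0 W=5
Step 4 [NS]: N:empty,E:wait,S:empty,W:wait | queues: N=0 E=1 S=0 W=5
Step 5 [EW]: N:wait,E:car4-GO,S:wait,W:car1-GO | queues: N=0 E=0 S=0 W=4
Step 6 [EW]: N:wait,E:empty,S:wait,W:car2-GO | queues: N=0 E=0 S=0 W=3
Step 7 [NS]: N:empty,E:wait,S:empty,W:wait | queues: N=0 E=0 S=0 W=3
Step 8 [NS]: N:empty,E:wait,S:empty,W:wait | queues: N=0 E=0 S=0 W=3
Cars crossed by step 8: 5

Answer: 5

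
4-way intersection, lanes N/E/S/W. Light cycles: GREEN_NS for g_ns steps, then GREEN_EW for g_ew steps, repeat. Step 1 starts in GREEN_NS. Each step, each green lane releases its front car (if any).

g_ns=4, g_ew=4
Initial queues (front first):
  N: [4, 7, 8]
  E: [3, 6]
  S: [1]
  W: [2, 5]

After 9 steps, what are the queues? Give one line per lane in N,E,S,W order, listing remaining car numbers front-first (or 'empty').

Step 1 [NS]: N:car4-GO,E:wait,S:car1-GO,W:wait | queues: N=2 E=2 S=0 W=2
Step 2 [NS]: N:car7-GO,E:wait,S:empty,W:wait | queues: N=1 E=2 S=0 W=2
Step 3 [NS]: N:car8-GO,E:wait,S:empty,W:wait | queues: N=0 E=2 S=0 W=2
Step 4 [NS]: N:empty,E:wait,S:empty,W:wait | queues: N=0 E=2 S=0 W=2
Step 5 [EW]: N:wait,E:car3-GO,S:wait,W:car2-GO | queues: N=0 E=1 S=0 W=1
Step 6 [EW]: N:wait,E:car6-GO,S:wait,W:car5-GO | queues: N=0 E=0 S=0 W=0

N: empty
E: empty
S: empty
W: empty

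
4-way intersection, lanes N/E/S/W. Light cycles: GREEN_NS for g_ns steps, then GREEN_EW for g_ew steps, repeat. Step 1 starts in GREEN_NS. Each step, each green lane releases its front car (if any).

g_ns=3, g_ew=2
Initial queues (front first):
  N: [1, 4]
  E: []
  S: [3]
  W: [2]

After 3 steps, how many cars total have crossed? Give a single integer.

Step 1 [NS]: N:car1-GO,E:wait,S:car3-GO,W:wait | queues: N=1 E=0 S=0 W=1
Step 2 [NS]: N:car4-GO,E:wait,S:empty,W:wait | queues: N=0 E=0 S=0 W=1
Step 3 [NS]: N:empty,E:wait,S:empty,W:wait | queues: N=0 E=0 S=0 W=1
Cars crossed by step 3: 3

Answer: 3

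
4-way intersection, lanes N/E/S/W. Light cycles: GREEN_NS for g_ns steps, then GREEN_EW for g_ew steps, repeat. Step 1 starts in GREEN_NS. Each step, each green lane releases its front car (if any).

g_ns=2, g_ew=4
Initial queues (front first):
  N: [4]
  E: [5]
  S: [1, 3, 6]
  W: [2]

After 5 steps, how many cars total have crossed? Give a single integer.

Step 1 [NS]: N:car4-GO,E:wait,S:car1-GO,W:wait | queues: N=0 E=1 S=2 W=1
Step 2 [NS]: N:empty,E:wait,S:car3-GO,W:wait | queues: N=0 E=1 S=1 W=1
Step 3 [EW]: N:wait,E:car5-GO,S:wait,W:car2-GO | queues: N=0 E=0 S=1 W=0
Step 4 [EW]: N:wait,E:empty,S:wait,W:empty | queues: N=0 E=0 S=1 W=0
Step 5 [EW]: N:wait,E:empty,S:wait,W:empty | queues: N=0 E=0 S=1 W=0
Cars crossed by step 5: 5

Answer: 5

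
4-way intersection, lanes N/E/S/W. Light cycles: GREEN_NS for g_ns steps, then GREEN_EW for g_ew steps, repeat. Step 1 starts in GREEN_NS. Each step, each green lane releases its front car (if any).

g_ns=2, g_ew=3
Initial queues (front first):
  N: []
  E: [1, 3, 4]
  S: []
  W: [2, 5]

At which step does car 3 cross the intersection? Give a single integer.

Step 1 [NS]: N:empty,E:wait,S:empty,W:wait | queues: N=0 E=3 S=0 W=2
Step 2 [NS]: N:empty,E:wait,S:empty,W:wait | queues: N=0 E=3 S=0 W=2
Step 3 [EW]: N:wait,E:car1-GO,S:wait,W:car2-GO | queues: N=0 E=2 S=0 W=1
Step 4 [EW]: N:wait,E:car3-GO,S:wait,W:car5-GO | queues: N=0 E=1 S=0 W=0
Step 5 [EW]: N:wait,E:car4-GO,S:wait,W:empty | queues: N=0 E=0 S=0 W=0
Car 3 crosses at step 4

4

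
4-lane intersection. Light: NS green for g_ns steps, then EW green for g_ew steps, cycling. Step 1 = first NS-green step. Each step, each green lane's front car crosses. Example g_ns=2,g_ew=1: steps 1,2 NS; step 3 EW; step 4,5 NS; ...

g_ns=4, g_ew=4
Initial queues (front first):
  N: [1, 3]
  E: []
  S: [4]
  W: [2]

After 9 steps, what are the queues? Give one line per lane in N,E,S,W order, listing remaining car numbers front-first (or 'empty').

Step 1 [NS]: N:car1-GO,E:wait,S:car4-GO,W:wait | queues: N=1 E=0 S=0 W=1
Step 2 [NS]: N:car3-GO,E:wait,S:empty,W:wait | queues: N=0 E=0 S=0 W=1
Step 3 [NS]: N:empty,E:wait,S:empty,W:wait | queues: N=0 E=0 S=0 W=1
Step 4 [NS]: N:empty,E:wait,S:empty,W:wait | queues: N=0 E=0 S=0 W=1
Step 5 [EW]: N:wait,E:empty,S:wait,W:car2-GO | queues: N=0 E=0 S=0 W=0

N: empty
E: empty
S: empty
W: empty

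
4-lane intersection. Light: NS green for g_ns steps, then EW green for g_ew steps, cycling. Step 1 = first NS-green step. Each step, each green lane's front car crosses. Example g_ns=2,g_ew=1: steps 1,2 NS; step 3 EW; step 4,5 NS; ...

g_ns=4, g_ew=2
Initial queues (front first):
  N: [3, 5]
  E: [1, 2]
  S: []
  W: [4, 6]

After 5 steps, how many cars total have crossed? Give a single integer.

Step 1 [NS]: N:car3-GO,E:wait,S:empty,W:wait | queues: N=1 E=2 S=0 W=2
Step 2 [NS]: N:car5-GO,E:wait,S:empty,W:wait | queues: N=0 E=2 S=0 W=2
Step 3 [NS]: N:empty,E:wait,S:empty,W:wait | queues: N=0 E=2 S=0 W=2
Step 4 [NS]: N:empty,E:wait,S:empty,W:wait | queues: N=0 E=2 S=0 W=2
Step 5 [EW]: N:wait,E:car1-GO,S:wait,W:car4-GO | queues: N=0 E=1 S=0 W=1
Cars crossed by step 5: 4

Answer: 4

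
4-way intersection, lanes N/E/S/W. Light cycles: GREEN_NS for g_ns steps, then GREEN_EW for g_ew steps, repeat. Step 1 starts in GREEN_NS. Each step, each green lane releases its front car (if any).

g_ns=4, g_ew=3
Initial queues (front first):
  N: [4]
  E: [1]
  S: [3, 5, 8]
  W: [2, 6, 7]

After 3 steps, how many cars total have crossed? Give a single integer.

Step 1 [NS]: N:car4-GO,E:wait,S:car3-GO,W:wait | queues: N=0 E=1 S=2 W=3
Step 2 [NS]: N:empty,E:wait,S:car5-GO,W:wait | queues: N=0 E=1 S=1 W=3
Step 3 [NS]: N:empty,E:wait,S:car8-GO,W:wait | queues: N=0 E=1 S=0 W=3
Cars crossed by step 3: 4

Answer: 4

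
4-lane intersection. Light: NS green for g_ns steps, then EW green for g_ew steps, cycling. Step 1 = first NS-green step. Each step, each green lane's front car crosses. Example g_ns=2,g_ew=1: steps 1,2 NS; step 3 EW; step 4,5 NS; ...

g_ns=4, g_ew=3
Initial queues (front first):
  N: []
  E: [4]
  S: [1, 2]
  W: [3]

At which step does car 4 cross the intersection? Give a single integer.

Step 1 [NS]: N:empty,E:wait,S:car1-GO,W:wait | queues: N=0 E=1 S=1 W=1
Step 2 [NS]: N:empty,E:wait,S:car2-GO,W:wait | queues: N=0 E=1 S=0 W=1
Step 3 [NS]: N:empty,E:wait,S:empty,W:wait | queues: N=0 E=1 S=0 W=1
Step 4 [NS]: N:empty,E:wait,S:empty,W:wait | queues: N=0 E=1 S=0 W=1
Step 5 [EW]: N:wait,E:car4-GO,S:wait,W:car3-GO | queues: N=0 E=0 S=0 W=0
Car 4 crosses at step 5

5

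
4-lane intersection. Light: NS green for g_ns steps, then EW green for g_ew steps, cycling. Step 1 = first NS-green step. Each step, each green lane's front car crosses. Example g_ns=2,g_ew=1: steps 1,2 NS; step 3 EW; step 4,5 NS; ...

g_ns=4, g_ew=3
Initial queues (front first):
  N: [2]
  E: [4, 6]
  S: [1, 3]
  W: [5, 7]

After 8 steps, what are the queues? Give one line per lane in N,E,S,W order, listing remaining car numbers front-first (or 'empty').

Step 1 [NS]: N:car2-GO,E:wait,S:car1-GO,W:wait | queues: N=0 E=2 S=1 W=2
Step 2 [NS]: N:empty,E:wait,S:car3-GO,W:wait | queues: N=0 E=2 S=0 W=2
Step 3 [NS]: N:empty,E:wait,S:empty,W:wait | queues: N=0 E=2 S=0 W=2
Step 4 [NS]: N:empty,E:wait,S:empty,W:wait | queues: N=0 E=2 S=0 W=2
Step 5 [EW]: N:wait,E:car4-GO,S:wait,W:car5-GO | queues: N=0 E=1 S=0 W=1
Step 6 [EW]: N:wait,E:car6-GO,S:wait,W:car7-GO | queues: N=0 E=0 S=0 W=0

N: empty
E: empty
S: empty
W: empty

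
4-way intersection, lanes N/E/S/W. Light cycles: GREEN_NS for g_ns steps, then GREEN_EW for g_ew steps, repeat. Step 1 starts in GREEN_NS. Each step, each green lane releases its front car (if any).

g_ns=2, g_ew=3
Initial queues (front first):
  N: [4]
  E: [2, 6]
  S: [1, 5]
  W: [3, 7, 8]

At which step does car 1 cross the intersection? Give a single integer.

Step 1 [NS]: N:car4-GO,E:wait,S:car1-GO,W:wait | queues: N=0 E=2 S=1 W=3
Step 2 [NS]: N:empty,E:wait,S:car5-GO,W:wait | queues: N=0 E=2 S=0 W=3
Step 3 [EW]: N:wait,E:car2-GO,S:wait,W:car3-GO | queues: N=0 E=1 S=0 W=2
Step 4 [EW]: N:wait,E:car6-GO,S:wait,W:car7-GO | queues: N=0 E=0 S=0 W=1
Step 5 [EW]: N:wait,E:empty,S:wait,W:car8-GO | queues: N=0 E=0 S=0 W=0
Car 1 crosses at step 1

1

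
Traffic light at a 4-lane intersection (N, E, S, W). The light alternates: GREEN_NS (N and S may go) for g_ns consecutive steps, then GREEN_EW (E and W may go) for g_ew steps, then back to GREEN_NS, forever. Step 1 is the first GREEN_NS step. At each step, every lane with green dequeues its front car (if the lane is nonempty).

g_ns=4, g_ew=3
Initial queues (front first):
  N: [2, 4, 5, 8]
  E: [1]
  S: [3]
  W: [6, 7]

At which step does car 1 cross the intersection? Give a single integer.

Step 1 [NS]: N:car2-GO,E:wait,S:car3-GO,W:wait | queues: N=3 E=1 S=0 W=2
Step 2 [NS]: N:car4-GO,E:wait,S:empty,W:wait | queues: N=2 E=1 S=0 W=2
Step 3 [NS]: N:car5-GO,E:wait,S:empty,W:wait | queues: N=1 E=1 S=0 W=2
Step 4 [NS]: N:car8-GO,E:wait,S:empty,W:wait | queues: N=0 E=1 S=0 W=2
Step 5 [EW]: N:wait,E:car1-GO,S:wait,W:car6-GO | queues: N=0 E=0 S=0 W=1
Step 6 [EW]: N:wait,E:empty,S:wait,W:car7-GO | queues: N=0 E=0 S=0 W=0
Car 1 crosses at step 5

5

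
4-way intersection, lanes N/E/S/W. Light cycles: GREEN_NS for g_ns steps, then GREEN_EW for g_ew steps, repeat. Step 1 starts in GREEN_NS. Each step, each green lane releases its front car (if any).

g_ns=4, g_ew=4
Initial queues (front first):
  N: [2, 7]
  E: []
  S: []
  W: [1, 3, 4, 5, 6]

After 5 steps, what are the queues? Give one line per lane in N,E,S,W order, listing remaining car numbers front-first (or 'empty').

Step 1 [NS]: N:car2-GO,E:wait,S:empty,W:wait | queues: N=1 E=0 S=0 W=5
Step 2 [NS]: N:car7-GO,E:wait,S:empty,W:wait | queues: N=0 E=0 S=0 W=5
Step 3 [NS]: N:empty,E:wait,S:empty,W:wait | queues: N=0 E=0 S=0 W=5
Step 4 [NS]: N:empty,E:wait,S:empty,W:wait | queues: N=0 E=0 S=0 W=5
Step 5 [EW]: N:wait,E:empty,S:wait,W:car1-GO | queues: N=0 E=0 S=0 W=4

N: empty
E: empty
S: empty
W: 3 4 5 6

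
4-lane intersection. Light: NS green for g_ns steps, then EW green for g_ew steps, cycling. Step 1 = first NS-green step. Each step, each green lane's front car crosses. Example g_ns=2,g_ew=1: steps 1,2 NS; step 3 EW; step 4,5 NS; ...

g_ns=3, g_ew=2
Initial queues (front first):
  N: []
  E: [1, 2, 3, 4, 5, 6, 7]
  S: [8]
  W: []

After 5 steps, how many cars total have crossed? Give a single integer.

Step 1 [NS]: N:empty,E:wait,S:car8-GO,W:wait | queues: N=0 E=7 S=0 W=0
Step 2 [NS]: N:empty,E:wait,S:empty,W:wait | queues: N=0 E=7 S=0 W=0
Step 3 [NS]: N:empty,E:wait,S:empty,W:wait | queues: N=0 E=7 S=0 W=0
Step 4 [EW]: N:wait,E:car1-GO,S:wait,W:empty | queues: N=0 E=6 S=0 W=0
Step 5 [EW]: N:wait,E:car2-GO,S:wait,W:empty | queues: N=0 E=5 S=0 W=0
Cars crossed by step 5: 3

Answer: 3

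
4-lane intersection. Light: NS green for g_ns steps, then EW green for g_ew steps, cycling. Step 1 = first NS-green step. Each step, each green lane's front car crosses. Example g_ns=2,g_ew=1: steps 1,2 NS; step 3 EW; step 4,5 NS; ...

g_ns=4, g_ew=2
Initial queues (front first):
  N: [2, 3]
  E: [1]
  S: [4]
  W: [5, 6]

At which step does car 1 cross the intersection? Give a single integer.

Step 1 [NS]: N:car2-GO,E:wait,S:car4-GO,W:wait | queues: N=1 E=1 S=0 W=2
Step 2 [NS]: N:car3-GO,E:wait,S:empty,W:wait | queues: N=0 E=1 S=0 W=2
Step 3 [NS]: N:empty,E:wait,S:empty,W:wait | queues: N=0 E=1 S=0 W=2
Step 4 [NS]: N:empty,E:wait,S:empty,W:wait | queues: N=0 E=1 S=0 W=2
Step 5 [EW]: N:wait,E:car1-GO,S:wait,W:car5-GO | queues: N=0 E=0 S=0 W=1
Step 6 [EW]: N:wait,E:empty,S:wait,W:car6-GO | queues: N=0 E=0 S=0 W=0
Car 1 crosses at step 5

5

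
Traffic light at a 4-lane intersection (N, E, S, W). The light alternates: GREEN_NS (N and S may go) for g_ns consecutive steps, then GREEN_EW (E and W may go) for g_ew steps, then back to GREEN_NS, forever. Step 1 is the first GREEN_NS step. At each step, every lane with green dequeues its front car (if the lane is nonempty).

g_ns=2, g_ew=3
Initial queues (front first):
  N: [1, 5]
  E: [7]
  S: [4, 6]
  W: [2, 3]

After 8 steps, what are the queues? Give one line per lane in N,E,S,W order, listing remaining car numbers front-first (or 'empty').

Step 1 [NS]: N:car1-GO,E:wait,S:car4-GO,W:wait | queues: N=1 E=1 S=1 W=2
Step 2 [NS]: N:car5-GO,E:wait,S:car6-GO,W:wait | queues: N=0 E=1 S=0 W=2
Step 3 [EW]: N:wait,E:car7-GO,S:wait,W:car2-GO | queues: N=0 E=0 S=0 W=1
Step 4 [EW]: N:wait,E:empty,S:wait,W:car3-GO | queues: N=0 E=0 S=0 W=0

N: empty
E: empty
S: empty
W: empty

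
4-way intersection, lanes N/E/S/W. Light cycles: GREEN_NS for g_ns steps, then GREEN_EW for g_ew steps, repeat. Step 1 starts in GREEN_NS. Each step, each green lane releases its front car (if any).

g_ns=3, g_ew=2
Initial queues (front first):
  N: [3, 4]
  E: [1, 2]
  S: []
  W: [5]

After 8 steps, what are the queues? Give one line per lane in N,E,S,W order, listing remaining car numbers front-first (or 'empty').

Step 1 [NS]: N:car3-GO,E:wait,S:empty,W:wait | queues: N=1 E=2 S=0 W=1
Step 2 [NS]: N:car4-GO,E:wait,S:empty,W:wait | queues: N=0 E=2 S=0 W=1
Step 3 [NS]: N:empty,E:wait,S:empty,W:wait | queues: N=0 E=2 S=0 W=1
Step 4 [EW]: N:wait,E:car1-GO,S:wait,W:car5-GO | queues: N=0 E=1 S=0 W=0
Step 5 [EW]: N:wait,E:car2-GO,S:wait,W:empty | queues: N=0 E=0 S=0 W=0

N: empty
E: empty
S: empty
W: empty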